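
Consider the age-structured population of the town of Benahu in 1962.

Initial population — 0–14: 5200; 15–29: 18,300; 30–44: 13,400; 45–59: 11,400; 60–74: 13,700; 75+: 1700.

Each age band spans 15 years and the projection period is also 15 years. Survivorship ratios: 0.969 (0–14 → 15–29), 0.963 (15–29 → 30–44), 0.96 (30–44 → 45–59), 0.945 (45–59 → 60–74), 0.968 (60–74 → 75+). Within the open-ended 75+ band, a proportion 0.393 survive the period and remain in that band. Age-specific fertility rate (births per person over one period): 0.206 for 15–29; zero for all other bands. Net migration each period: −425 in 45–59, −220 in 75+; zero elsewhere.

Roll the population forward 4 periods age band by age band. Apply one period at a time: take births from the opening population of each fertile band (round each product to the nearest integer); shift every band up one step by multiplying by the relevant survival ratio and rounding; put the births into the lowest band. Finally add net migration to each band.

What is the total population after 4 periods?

30520

[period 1]
Births: 18300 × 0.206 = 3770
15–29: 5200 × 0.969 = 5039
30–44: 18300 × 0.963 = 17623
45–59: 13400 × 0.96 = 12864
60–74: 11400 × 0.945 = 10773
75+: 13700 × 0.968 + 1700 × 0.393 = 13262 + 668 = 13930
Net migration: 45–59 − 425 → 12439; 75+ − 220 → 13710
Giving 3770 / 5039 / 17623 / 12439 / 10773 / 13710.
[period 2]
Births: 5039 × 0.206 = 1038
15–29: 3770 × 0.969 = 3653
30–44: 5039 × 0.963 = 4853
45–59: 17623 × 0.96 = 16918
60–74: 12439 × 0.945 = 11755
75+: 10773 × 0.968 + 13710 × 0.393 = 10428 + 5388 = 15816
Net migration: 45–59 − 425 → 16493; 75+ − 220 → 15596
Giving 1038 / 3653 / 4853 / 16493 / 11755 / 15596.
[period 3]
Births: 3653 × 0.206 = 753
15–29: 1038 × 0.969 = 1006
30–44: 3653 × 0.963 = 3518
45–59: 4853 × 0.96 = 4659
60–74: 16493 × 0.945 = 15586
75+: 11755 × 0.968 + 15596 × 0.393 = 11379 + 6129 = 17508
Net migration: 45–59 − 425 → 4234; 75+ − 220 → 17288
Giving 753 / 1006 / 3518 / 4234 / 15586 / 17288.
[period 4]
Births: 1006 × 0.206 = 207
15–29: 753 × 0.969 = 730
30–44: 1006 × 0.963 = 969
45–59: 3518 × 0.96 = 3377
60–74: 4234 × 0.945 = 4001
75+: 15586 × 0.968 + 17288 × 0.393 = 15087 + 6794 = 21881
Net migration: 45–59 − 425 → 2952; 75+ − 220 → 21661
Giving 207 / 730 / 969 / 2952 / 4001 / 21661.
Total after period 4: 207 + 730 + 969 + 2952 + 4001 + 21661 = 30520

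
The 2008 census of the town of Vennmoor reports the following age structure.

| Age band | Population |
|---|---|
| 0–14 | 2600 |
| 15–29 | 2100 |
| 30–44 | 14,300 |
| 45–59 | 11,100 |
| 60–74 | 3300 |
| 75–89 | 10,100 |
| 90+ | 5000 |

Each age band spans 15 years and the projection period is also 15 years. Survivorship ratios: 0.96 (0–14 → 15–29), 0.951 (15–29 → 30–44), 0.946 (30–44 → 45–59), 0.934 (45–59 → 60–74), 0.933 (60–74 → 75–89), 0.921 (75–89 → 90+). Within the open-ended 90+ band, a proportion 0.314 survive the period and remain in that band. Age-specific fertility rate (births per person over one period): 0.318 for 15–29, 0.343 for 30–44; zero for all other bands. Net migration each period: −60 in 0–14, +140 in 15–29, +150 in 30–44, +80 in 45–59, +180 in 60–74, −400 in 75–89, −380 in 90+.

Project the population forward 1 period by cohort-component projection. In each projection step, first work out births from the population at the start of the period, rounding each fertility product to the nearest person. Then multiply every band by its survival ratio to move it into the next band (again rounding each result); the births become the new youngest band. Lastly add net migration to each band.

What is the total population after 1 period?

47622

Period 1.
Births: 2100 * 0.318 = 668  |  14300 * 0.343 = 4905 → total 5573
15–29: 2600 * 0.96 = 2496
30–44: 2100 * 0.951 = 1997
45–59: 14300 * 0.946 = 13528
60–74: 11100 * 0.934 = 10367
75–89: 3300 * 0.933 = 3079
90+: 10100 * 0.921 + 5000 * 0.314 = 9302 + 1570 = 10872
Net migration: 0–14 − 60 → 5513; 15–29 + 140 → 2636; 30–44 + 150 → 2147; 45–59 + 80 → 13608; 60–74 + 180 → 10547; 75–89 − 400 → 2679; 90+ − 380 → 10492
→ [5513, 2636, 2147, 13608, 10547, 2679, 10492]
Total after period 1: 5513 + 2636 + 2147 + 13608 + 10547 + 2679 + 10492 = 47622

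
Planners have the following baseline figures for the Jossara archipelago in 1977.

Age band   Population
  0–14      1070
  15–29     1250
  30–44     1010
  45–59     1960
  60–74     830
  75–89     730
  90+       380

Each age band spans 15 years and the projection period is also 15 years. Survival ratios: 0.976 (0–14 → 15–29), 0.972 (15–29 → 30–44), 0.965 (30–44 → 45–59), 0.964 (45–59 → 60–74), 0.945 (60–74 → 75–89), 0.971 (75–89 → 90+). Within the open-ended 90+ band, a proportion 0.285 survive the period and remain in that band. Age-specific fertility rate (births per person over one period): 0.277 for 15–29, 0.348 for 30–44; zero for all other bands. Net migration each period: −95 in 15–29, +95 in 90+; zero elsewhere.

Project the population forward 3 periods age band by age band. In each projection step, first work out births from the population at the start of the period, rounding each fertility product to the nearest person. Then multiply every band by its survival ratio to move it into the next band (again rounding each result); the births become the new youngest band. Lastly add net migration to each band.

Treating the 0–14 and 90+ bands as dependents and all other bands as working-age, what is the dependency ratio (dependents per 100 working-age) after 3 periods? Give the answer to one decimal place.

Let group 1 be 0–14 through group 7 = 90+.
— Period 1 —
Births: 1250 × 0.277 = 346 ; 1010 × 0.348 = 351 — total 697
Group 2: 1070 × 0.976 = 1044
Group 3: 1250 × 0.972 = 1215
Group 4: 1010 × 0.965 = 975
Group 5: 1960 × 0.964 = 1889
Group 6: 830 × 0.945 = 784
Group 7: 730 × 0.971 + 380 × 0.285 = 709 + 108 = 817
Net migration: Group 2 − 95 → 949; Group 7 + 95 → 912
Population now: 0–14=697, 15–29=949, 30–44=1215, 45–59=975, 60–74=1889, 75–89=784, 90+=912
— Period 2 —
Births: 949 × 0.277 = 263 ; 1215 × 0.348 = 423 — total 686
Group 2: 697 × 0.976 = 680
Group 3: 949 × 0.972 = 922
Group 4: 1215 × 0.965 = 1172
Group 5: 975 × 0.964 = 940
Group 6: 1889 × 0.945 = 1785
Group 7: 784 × 0.971 + 912 × 0.285 = 761 + 260 = 1021
Net migration: Group 2 − 95 → 585; Group 7 + 95 → 1116
Population now: 0–14=686, 15–29=585, 30–44=922, 45–59=1172, 60–74=940, 75–89=1785, 90+=1116
— Period 3 —
Births: 585 × 0.277 = 162 ; 922 × 0.348 = 321 — total 483
Group 2: 686 × 0.976 = 670
Group 3: 585 × 0.972 = 569
Group 4: 922 × 0.965 = 890
Group 5: 1172 × 0.964 = 1130
Group 6: 940 × 0.945 = 888
Group 7: 1785 × 0.971 + 1116 × 0.285 = 1733 + 318 = 2051
Net migration: Group 2 − 95 → 575; Group 7 + 95 → 2146
Population now: 0–14=483, 15–29=575, 30–44=569, 45–59=890, 60–74=1130, 75–89=888, 90+=2146
Dependents (band 0–14 + band 90+) = 483 + 2146 = 2629; working-age = 4052; ratio = 2629/4052 × 100 = 64.9

64.9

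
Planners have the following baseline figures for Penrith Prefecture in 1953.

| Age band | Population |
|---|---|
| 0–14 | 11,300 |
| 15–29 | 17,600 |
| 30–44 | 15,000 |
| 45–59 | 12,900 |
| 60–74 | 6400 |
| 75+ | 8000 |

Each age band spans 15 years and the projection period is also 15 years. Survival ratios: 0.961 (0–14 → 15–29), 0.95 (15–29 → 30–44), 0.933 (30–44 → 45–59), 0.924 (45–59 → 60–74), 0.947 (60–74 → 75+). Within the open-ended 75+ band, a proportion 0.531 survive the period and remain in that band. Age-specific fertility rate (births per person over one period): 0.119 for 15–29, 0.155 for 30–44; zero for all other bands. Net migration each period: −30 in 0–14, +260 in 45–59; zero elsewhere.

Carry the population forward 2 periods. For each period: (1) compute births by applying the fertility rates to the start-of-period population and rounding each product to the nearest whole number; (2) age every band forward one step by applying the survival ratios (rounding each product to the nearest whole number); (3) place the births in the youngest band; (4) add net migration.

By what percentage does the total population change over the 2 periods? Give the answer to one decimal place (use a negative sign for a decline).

— Period 1 —
Births: 17600 × 0.119 = 2094  |  15000 × 0.155 = 2325 → total 4419
15–29: 11300 × 0.961 = 10859
30–44: 17600 × 0.95 = 16720
45–59: 15000 × 0.933 = 13995
60–74: 12900 × 0.924 = 11920
75+: 6400 × 0.947 + 8000 × 0.531 = 6061 + 4248 = 10309
Net migration: 0–14 − 30 → 4389; 45–59 + 260 → 14255
Giving 4389 / 10859 / 16720 / 14255 / 11920 / 10309.
— Period 2 —
Births: 10859 × 0.119 = 1292  |  16720 × 0.155 = 2592 → total 3884
15–29: 4389 × 0.961 = 4218
30–44: 10859 × 0.95 = 10316
45–59: 16720 × 0.933 = 15600
60–74: 14255 × 0.924 = 13172
75+: 11920 × 0.947 + 10309 × 0.531 = 11288 + 5474 = 16762
Net migration: 0–14 − 30 → 3854; 45–59 + 260 → 15860
Giving 3854 / 4218 / 10316 / 15860 / 13172 / 16762.
Total: 71200 → 64182; change = -7018; percentage change = -9.9%

-9.9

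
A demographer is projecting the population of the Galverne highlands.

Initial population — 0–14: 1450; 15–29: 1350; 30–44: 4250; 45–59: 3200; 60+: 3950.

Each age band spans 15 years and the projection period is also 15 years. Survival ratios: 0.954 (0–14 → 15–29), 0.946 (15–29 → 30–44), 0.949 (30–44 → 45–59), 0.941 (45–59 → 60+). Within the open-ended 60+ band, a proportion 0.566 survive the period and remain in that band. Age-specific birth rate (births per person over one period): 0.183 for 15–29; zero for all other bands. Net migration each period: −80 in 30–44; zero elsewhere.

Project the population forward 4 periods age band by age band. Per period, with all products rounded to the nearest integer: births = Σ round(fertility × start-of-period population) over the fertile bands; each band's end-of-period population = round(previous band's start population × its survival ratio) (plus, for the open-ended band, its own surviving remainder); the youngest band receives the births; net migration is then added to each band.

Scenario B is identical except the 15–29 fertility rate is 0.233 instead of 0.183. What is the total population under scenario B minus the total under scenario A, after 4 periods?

Let band 1 be 0–14 through band 5 = 60+.
Period 1:
Births: 1350 * 0.183 = 247
Band 2: 1450 * 0.954 = 1383
Band 3: 1350 * 0.946 = 1277
Band 4: 4250 * 0.949 = 4033
Band 5: 3200 * 0.941 + 3950 * 0.566 = 3011 + 2236 = 5247
Net migration: Band 3 − 80 → 1197
Giving 247 / 1383 / 1197 / 4033 / 5247.
Period 2:
Births: 1383 * 0.183 = 253
Band 2: 247 * 0.954 = 236
Band 3: 1383 * 0.946 = 1308
Band 4: 1197 * 0.949 = 1136
Band 5: 4033 * 0.941 + 5247 * 0.566 = 3795 + 2970 = 6765
Net migration: Band 3 − 80 → 1228
Giving 253 / 236 / 1228 / 1136 / 6765.
Period 3:
Births: 236 * 0.183 = 43
Band 2: 253 * 0.954 = 241
Band 3: 236 * 0.946 = 223
Band 4: 1228 * 0.949 = 1165
Band 5: 1136 * 0.941 + 6765 * 0.566 = 1069 + 3829 = 4898
Net migration: Band 3 − 80 → 143
Giving 43 / 241 / 143 / 1165 / 4898.
Period 4:
Births: 241 * 0.183 = 44
Band 2: 43 * 0.954 = 41
Band 3: 241 * 0.946 = 228
Band 4: 143 * 0.949 = 136
Band 5: 1165 * 0.941 + 4898 * 0.566 = 1096 + 2772 = 3868
Net migration: Band 3 − 80 → 148
Giving 44 / 41 / 148 / 136 / 3868.
Scenario A total after 4 periods: 4237
Scenario B projection —
Period 1:
Births: 1350 * 0.233 = 315
Band 2: 1450 * 0.954 = 1383
Band 3: 1350 * 0.946 = 1277
Band 4: 4250 * 0.949 = 4033
Band 5: 3200 * 0.941 + 3950 * 0.566 = 3011 + 2236 = 5247
Net migration: Band 3 − 80 → 1197
Giving 315 / 1383 / 1197 / 4033 / 5247.
Period 2:
Births: 1383 * 0.233 = 322
Band 2: 315 * 0.954 = 301
Band 3: 1383 * 0.946 = 1308
Band 4: 1197 * 0.949 = 1136
Band 5: 4033 * 0.941 + 5247 * 0.566 = 3795 + 2970 = 6765
Net migration: Band 3 − 80 → 1228
Giving 322 / 301 / 1228 / 1136 / 6765.
Period 3:
Births: 301 * 0.233 = 70
Band 2: 322 * 0.954 = 307
Band 3: 301 * 0.946 = 285
Band 4: 1228 * 0.949 = 1165
Band 5: 1136 * 0.941 + 6765 * 0.566 = 1069 + 3829 = 4898
Net migration: Band 3 − 80 → 205
Giving 70 / 307 / 205 / 1165 / 4898.
Period 4:
Births: 307 * 0.233 = 72
Band 2: 70 * 0.954 = 67
Band 3: 307 * 0.946 = 290
Band 4: 205 * 0.949 = 195
Band 5: 1165 * 0.941 + 4898 * 0.566 = 1096 + 2772 = 3868
Net migration: Band 3 − 80 → 210
Giving 72 / 67 / 210 / 195 / 3868.
Scenario B total after 4 periods: 4412
Difference B − A = 4412 − 4237 = 175

175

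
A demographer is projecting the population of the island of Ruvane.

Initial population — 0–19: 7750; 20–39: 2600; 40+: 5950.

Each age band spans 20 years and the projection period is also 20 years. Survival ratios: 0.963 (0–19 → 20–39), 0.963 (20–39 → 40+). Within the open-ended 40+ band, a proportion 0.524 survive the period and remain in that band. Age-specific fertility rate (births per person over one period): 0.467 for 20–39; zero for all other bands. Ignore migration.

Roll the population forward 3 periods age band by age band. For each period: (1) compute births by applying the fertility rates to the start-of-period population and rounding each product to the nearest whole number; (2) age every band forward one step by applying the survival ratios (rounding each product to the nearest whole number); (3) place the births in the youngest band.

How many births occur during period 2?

Numbering the bands 1..3 from youngest to oldest:
Period 1.
Births: 2600 × 0.467 = 1214
Band 2: 7750 × 0.963 = 7463
Band 3: 2600 × 0.963 + 5950 × 0.524 = 2504 + 3118 = 5622
→ [1214, 7463, 5622]
Period 2.
Births: 7463 × 0.467 = 3485
Band 2: 1214 × 0.963 = 1169
Band 3: 7463 × 0.963 + 5622 × 0.524 = 7187 + 2946 = 10133
→ [3485, 1169, 10133]

3485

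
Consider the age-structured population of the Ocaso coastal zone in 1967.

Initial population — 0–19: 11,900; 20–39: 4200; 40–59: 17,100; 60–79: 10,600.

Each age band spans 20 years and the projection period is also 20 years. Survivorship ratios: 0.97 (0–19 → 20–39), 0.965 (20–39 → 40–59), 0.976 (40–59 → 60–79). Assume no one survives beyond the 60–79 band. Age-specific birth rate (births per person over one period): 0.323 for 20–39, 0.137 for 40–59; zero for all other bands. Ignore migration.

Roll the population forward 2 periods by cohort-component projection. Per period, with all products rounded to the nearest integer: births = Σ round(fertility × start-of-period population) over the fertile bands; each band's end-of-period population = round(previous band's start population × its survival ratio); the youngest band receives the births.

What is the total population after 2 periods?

Call the groups 1 to 4, youngest first.
— Period 1 —
Births: 4200 × 0.323 = 1357  |  17100 × 0.137 = 2343 — total 3700
Group 2: 11900 × 0.97 = 11543
Group 3: 4200 × 0.965 = 4053
Group 4: 17100 × 0.976 = 16690
→ [3700, 11543, 4053, 16690]
— Period 2 —
Births: 11543 × 0.323 = 3728  |  4053 × 0.137 = 555 — total 4283
Group 2: 3700 × 0.97 = 3589
Group 3: 11543 × 0.965 = 11139
Group 4: 4053 × 0.976 = 3956
→ [4283, 3589, 11139, 3956]
Total after period 2: 4283 + 3589 + 11139 + 3956 = 22967

22967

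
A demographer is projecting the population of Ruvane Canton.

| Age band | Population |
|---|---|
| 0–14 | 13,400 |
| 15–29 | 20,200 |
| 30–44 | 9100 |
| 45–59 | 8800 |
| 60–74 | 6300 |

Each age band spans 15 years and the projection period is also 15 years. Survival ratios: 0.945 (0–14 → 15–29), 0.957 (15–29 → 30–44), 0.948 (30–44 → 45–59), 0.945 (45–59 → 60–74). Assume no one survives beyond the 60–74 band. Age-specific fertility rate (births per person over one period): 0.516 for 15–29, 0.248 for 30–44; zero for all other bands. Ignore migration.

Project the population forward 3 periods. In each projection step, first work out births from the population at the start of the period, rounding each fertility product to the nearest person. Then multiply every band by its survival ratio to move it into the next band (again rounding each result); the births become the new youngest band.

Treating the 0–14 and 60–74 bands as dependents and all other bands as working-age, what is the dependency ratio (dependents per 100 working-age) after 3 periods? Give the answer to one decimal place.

78.7

(Groups numbered youngest = 1 to oldest = 5.)
— Period 1 —
Births: 20200 × 0.516 = 10423, 9100 × 0.248 = 2257 → 12680
Group 2: 13400 × 0.945 = 12663
Group 3: 20200 × 0.957 = 19331
Group 4: 9100 × 0.948 = 8627
Group 5: 8800 × 0.945 = 8316
→ [12680, 12663, 19331, 8627, 8316]
— Period 2 —
Births: 12663 × 0.516 = 6534, 19331 × 0.248 = 4794 → 11328
Group 2: 12680 × 0.945 = 11983
Group 3: 12663 × 0.957 = 12118
Group 4: 19331 × 0.948 = 18326
Group 5: 8627 × 0.945 = 8153
→ [11328, 11983, 12118, 18326, 8153]
— Period 3 —
Births: 11983 × 0.516 = 6183, 12118 × 0.248 = 3005 → 9188
Group 2: 11328 × 0.945 = 10705
Group 3: 11983 × 0.957 = 11468
Group 4: 12118 × 0.948 = 11488
Group 5: 18326 × 0.945 = 17318
→ [9188, 10705, 11468, 11488, 17318]
Dependents (band 0–14 + band 60–74) = 9188 + 17318 = 26506; working-age = 33661; ratio = 26506/33661 × 100 = 78.7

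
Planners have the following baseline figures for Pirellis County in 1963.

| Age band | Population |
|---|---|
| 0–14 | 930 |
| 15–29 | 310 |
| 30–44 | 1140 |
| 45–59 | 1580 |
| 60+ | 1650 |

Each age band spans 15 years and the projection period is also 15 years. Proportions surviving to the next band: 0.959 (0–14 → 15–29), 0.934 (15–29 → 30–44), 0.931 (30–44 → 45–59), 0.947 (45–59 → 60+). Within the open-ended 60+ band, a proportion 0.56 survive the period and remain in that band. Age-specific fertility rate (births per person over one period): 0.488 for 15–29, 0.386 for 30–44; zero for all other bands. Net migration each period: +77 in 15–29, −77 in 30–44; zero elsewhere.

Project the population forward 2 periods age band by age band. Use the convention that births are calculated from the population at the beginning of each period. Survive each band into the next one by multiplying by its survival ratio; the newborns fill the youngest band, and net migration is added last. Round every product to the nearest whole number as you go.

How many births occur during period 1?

(Bands numbered youngest = 1 to oldest = 5.)
After projecting period 1:
Births: 310 × 0.488 = 151  |  1140 × 0.386 = 440 — total 591
Band 2: 930 × 0.959 = 892
Band 3: 310 × 0.934 = 290
Band 4: 1140 × 0.931 = 1061
Band 5: 1580 × 0.947 + 1650 × 0.56 = 1496 + 924 = 2420
Net migration: Band 2 + 77 → 969; Band 3 − 77 → 213
→ [591, 969, 213, 1061, 2420]

591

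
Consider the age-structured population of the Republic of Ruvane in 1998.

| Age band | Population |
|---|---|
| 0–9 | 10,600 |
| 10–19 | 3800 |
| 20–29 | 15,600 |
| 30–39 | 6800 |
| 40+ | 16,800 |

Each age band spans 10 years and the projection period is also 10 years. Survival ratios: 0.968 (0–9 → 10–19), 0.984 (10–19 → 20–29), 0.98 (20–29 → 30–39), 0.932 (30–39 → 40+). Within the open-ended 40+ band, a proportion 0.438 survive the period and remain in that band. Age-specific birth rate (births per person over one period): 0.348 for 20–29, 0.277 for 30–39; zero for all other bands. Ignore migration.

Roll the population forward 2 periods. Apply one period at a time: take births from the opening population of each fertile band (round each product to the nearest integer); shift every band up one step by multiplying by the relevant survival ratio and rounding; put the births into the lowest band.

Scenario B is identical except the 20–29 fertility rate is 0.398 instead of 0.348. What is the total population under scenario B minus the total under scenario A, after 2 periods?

Numbering the bands 1..5 from youngest to oldest:
After projecting period 1:
Births: 15600 × 0.348 = 5429 ; 6800 × 0.277 = 1884 — total 7313
Band 2: 10600 × 0.968 = 10261
Band 3: 3800 × 0.984 = 3739
Band 4: 15600 × 0.98 = 15288
Band 5: 6800 × 0.932 + 16800 × 0.438 = 6338 + 7358 = 13696
Giving 7313 / 10261 / 3739 / 15288 / 13696.
After projecting period 2:
Births: 3739 × 0.348 = 1301 ; 15288 × 0.277 = 4235 — total 5536
Band 2: 7313 × 0.968 = 7079
Band 3: 10261 × 0.984 = 10097
Band 4: 3739 × 0.98 = 3664
Band 5: 15288 × 0.932 + 13696 × 0.438 = 14248 + 5999 = 20247
Giving 5536 / 7079 / 10097 / 3664 / 20247.
Scenario A total after 2 periods: 46623
Scenario B projection —
After projecting period 1:
Births: 15600 × 0.398 = 6209 ; 6800 × 0.277 = 1884 — total 8093
Band 2: 10600 × 0.968 = 10261
Band 3: 3800 × 0.984 = 3739
Band 4: 15600 × 0.98 = 15288
Band 5: 6800 × 0.932 + 16800 × 0.438 = 6338 + 7358 = 13696
Giving 8093 / 10261 / 3739 / 15288 / 13696.
After projecting period 2:
Births: 3739 × 0.398 = 1488 ; 15288 × 0.277 = 4235 — total 5723
Band 2: 8093 × 0.968 = 7834
Band 3: 10261 × 0.984 = 10097
Band 4: 3739 × 0.98 = 3664
Band 5: 15288 × 0.932 + 13696 × 0.438 = 14248 + 5999 = 20247
Giving 5723 / 7834 / 10097 / 3664 / 20247.
Scenario B total after 2 periods: 47565
Difference B − A = 47565 − 46623 = 942

942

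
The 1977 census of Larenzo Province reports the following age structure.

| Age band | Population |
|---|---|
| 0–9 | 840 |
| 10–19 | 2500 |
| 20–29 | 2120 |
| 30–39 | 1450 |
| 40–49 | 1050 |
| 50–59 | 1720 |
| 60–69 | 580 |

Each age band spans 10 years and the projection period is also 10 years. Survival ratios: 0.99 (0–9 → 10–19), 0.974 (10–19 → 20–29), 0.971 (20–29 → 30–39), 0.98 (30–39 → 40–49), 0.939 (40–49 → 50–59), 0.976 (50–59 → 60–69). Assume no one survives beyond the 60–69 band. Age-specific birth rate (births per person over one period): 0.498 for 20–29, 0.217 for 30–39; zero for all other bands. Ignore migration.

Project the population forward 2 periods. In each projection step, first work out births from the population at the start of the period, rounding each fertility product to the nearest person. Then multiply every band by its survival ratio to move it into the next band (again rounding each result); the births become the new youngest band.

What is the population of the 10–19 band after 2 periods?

1357

— Period 1 —
Births: 2120 × 0.498 = 1056, 1450 × 0.217 = 315 → 1371
10–19: 840 × 0.99 = 832
20–29: 2500 × 0.974 = 2435
30–39: 2120 × 0.971 = 2059
40–49: 1450 × 0.98 = 1421
50–59: 1050 × 0.939 = 986
60–69: 1720 × 0.976 = 1679
→ [1371, 832, 2435, 2059, 1421, 986, 1679]
— Period 2 —
Births: 2435 × 0.498 = 1213, 2059 × 0.217 = 447 → 1660
10–19: 1371 × 0.99 = 1357
20–29: 832 × 0.974 = 810
30–39: 2435 × 0.971 = 2364
40–49: 2059 × 0.98 = 2018
50–59: 1421 × 0.939 = 1334
60–69: 986 × 0.976 = 962
→ [1660, 1357, 810, 2364, 2018, 1334, 962]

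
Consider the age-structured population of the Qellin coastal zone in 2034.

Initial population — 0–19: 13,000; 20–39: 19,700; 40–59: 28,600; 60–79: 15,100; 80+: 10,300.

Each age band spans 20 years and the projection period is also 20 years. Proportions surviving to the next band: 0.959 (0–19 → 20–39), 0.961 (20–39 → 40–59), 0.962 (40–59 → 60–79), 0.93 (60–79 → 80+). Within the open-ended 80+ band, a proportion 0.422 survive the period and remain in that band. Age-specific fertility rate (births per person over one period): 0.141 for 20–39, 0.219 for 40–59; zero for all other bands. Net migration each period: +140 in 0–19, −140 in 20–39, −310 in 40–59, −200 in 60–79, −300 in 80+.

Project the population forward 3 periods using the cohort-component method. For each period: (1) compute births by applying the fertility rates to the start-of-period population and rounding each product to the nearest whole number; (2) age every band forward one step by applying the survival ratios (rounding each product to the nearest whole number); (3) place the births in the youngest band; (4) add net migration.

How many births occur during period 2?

5816

Let group 1 be 0–19 through group 5 = 80+.
After projecting period 1:
Births: 19700 * 0.141 = 2778  |  28600 * 0.219 = 6263 ⇒ total 9041
Group 2: 13000 * 0.959 = 12467
Group 3: 19700 * 0.961 = 18932
Group 4: 28600 * 0.962 = 27513
Group 5: 15100 * 0.93 + 10300 * 0.422 = 14043 + 4347 = 18390
Net migration: Group 1 + 140 → 9181; Group 2 − 140 → 12327; Group 3 − 310 → 18622; Group 4 − 200 → 27313; Group 5 − 300 → 18090
→ [9181, 12327, 18622, 27313, 18090]
After projecting period 2:
Births: 12327 * 0.141 = 1738  |  18622 * 0.219 = 4078 ⇒ total 5816
Group 2: 9181 * 0.959 = 8805
Group 3: 12327 * 0.961 = 11846
Group 4: 18622 * 0.962 = 17914
Group 5: 27313 * 0.93 + 18090 * 0.422 = 25401 + 7634 = 33035
Net migration: Group 1 + 140 → 5956; Group 2 − 140 → 8665; Group 3 − 310 → 11536; Group 4 − 200 → 17714; Group 5 − 300 → 32735
→ [5956, 8665, 11536, 17714, 32735]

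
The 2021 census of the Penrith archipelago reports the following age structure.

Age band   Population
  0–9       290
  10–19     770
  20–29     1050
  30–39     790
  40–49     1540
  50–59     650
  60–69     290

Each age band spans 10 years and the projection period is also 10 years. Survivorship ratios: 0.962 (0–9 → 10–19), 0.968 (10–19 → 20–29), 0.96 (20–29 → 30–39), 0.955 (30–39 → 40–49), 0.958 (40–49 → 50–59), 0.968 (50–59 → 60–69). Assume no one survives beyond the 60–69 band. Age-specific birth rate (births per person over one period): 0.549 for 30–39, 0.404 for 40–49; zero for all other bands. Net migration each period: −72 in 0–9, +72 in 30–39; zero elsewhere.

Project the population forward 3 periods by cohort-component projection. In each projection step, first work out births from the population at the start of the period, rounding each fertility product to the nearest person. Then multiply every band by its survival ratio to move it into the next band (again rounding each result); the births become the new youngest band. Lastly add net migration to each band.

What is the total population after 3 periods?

5259

[period 1]
Births: 790 * 0.549 = 434 ; 1540 * 0.404 = 622 — total 1056
10–19: 290 * 0.962 = 279
20–29: 770 * 0.968 = 745
30–39: 1050 * 0.96 = 1008
40–49: 790 * 0.955 = 754
50–59: 1540 * 0.958 = 1475
60–69: 650 * 0.968 = 629
Net migration: 0–9 − 72 → 984; 30–39 + 72 → 1080
Population now: 0–9=984, 10–19=279, 20–29=745, 30–39=1080, 40–49=754, 50–59=1475, 60–69=629
[period 2]
Births: 1080 * 0.549 = 593 ; 754 * 0.404 = 305 — total 898
10–19: 984 * 0.962 = 947
20–29: 279 * 0.968 = 270
30–39: 745 * 0.96 = 715
40–49: 1080 * 0.955 = 1031
50–59: 754 * 0.958 = 722
60–69: 1475 * 0.968 = 1428
Net migration: 0–9 − 72 → 826; 30–39 + 72 → 787
Population now: 0–9=826, 10–19=947, 20–29=270, 30–39=787, 40–49=1031, 50–59=722, 60–69=1428
[period 3]
Births: 787 * 0.549 = 432 ; 1031 * 0.404 = 417 — total 849
10–19: 826 * 0.962 = 795
20–29: 947 * 0.968 = 917
30–39: 270 * 0.96 = 259
40–49: 787 * 0.955 = 752
50–59: 1031 * 0.958 = 988
60–69: 722 * 0.968 = 699
Net migration: 0–9 − 72 → 777; 30–39 + 72 → 331
Population now: 0–9=777, 10–19=795, 20–29=917, 30–39=331, 40–49=752, 50–59=988, 60–69=699
Total after period 3: 777 + 795 + 917 + 331 + 752 + 988 + 699 = 5259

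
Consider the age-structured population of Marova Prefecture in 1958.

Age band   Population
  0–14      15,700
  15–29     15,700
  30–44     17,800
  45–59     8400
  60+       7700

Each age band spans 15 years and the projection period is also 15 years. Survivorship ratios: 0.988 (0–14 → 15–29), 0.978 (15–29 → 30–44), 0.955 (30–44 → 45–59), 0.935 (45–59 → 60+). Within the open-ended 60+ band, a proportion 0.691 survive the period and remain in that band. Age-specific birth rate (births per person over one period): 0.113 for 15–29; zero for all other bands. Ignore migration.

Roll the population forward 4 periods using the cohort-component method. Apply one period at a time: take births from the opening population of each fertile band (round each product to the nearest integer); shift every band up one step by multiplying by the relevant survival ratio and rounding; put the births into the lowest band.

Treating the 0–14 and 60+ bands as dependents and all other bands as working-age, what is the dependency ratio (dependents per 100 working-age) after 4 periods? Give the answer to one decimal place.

— Period 1 —
Births: 15700 * 0.113 = 1774
15–29: 15700 * 0.988 = 15512
30–44: 15700 * 0.978 = 15355
45–59: 17800 * 0.955 = 16999
60+: 8400 * 0.935 + 7700 * 0.691 = 7854 + 5321 = 13175
End of period: [1774, 15512, 15355, 16999, 13175]
— Period 2 —
Births: 15512 * 0.113 = 1753
15–29: 1774 * 0.988 = 1753
30–44: 15512 * 0.978 = 15171
45–59: 15355 * 0.955 = 14664
60+: 16999 * 0.935 + 13175 * 0.691 = 15894 + 9104 = 24998
End of period: [1753, 1753, 15171, 14664, 24998]
— Period 3 —
Births: 1753 * 0.113 = 198
15–29: 1753 * 0.988 = 1732
30–44: 1753 * 0.978 = 1714
45–59: 15171 * 0.955 = 14488
60+: 14664 * 0.935 + 24998 * 0.691 = 13711 + 17274 = 30985
End of period: [198, 1732, 1714, 14488, 30985]
— Period 4 —
Births: 1732 * 0.113 = 196
15–29: 198 * 0.988 = 196
30–44: 1732 * 0.978 = 1694
45–59: 1714 * 0.955 = 1637
60+: 14488 * 0.935 + 30985 * 0.691 = 13546 + 21411 = 34957
End of period: [196, 196, 1694, 1637, 34957]
Dependents (band 0–14 + band 60+) = 196 + 34957 = 35153; working-age = 3527; ratio = 35153/3527 × 100 = 996.7

996.7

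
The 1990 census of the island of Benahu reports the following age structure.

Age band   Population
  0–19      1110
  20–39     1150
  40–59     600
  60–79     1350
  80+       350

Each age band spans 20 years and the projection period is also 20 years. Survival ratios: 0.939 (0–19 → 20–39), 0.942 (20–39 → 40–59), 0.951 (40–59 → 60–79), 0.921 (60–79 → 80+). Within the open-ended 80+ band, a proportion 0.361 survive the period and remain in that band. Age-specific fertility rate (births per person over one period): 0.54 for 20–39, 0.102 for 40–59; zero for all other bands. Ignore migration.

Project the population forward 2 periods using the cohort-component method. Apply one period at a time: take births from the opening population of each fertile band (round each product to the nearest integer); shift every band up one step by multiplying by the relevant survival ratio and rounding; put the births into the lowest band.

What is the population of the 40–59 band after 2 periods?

982

Call the groups 1 to 5, youngest first.
[period 1]
Births: 1150 × 0.54 = 621, 600 × 0.102 = 61 → 682
Group 2: 1110 × 0.939 = 1042
Group 3: 1150 × 0.942 = 1083
Group 4: 600 × 0.951 = 571
Group 5: 1350 × 0.921 + 350 × 0.361 = 1243 + 126 = 1369
Population now: 0–19=682, 20–39=1042, 40–59=1083, 60–79=571, 80+=1369
[period 2]
Births: 1042 × 0.54 = 563, 1083 × 0.102 = 110 → 673
Group 2: 682 × 0.939 = 640
Group 3: 1042 × 0.942 = 982
Group 4: 1083 × 0.951 = 1030
Group 5: 571 × 0.921 + 1369 × 0.361 = 526 + 494 = 1020
Population now: 0–19=673, 20–39=640, 40–59=982, 60–79=1030, 80+=1020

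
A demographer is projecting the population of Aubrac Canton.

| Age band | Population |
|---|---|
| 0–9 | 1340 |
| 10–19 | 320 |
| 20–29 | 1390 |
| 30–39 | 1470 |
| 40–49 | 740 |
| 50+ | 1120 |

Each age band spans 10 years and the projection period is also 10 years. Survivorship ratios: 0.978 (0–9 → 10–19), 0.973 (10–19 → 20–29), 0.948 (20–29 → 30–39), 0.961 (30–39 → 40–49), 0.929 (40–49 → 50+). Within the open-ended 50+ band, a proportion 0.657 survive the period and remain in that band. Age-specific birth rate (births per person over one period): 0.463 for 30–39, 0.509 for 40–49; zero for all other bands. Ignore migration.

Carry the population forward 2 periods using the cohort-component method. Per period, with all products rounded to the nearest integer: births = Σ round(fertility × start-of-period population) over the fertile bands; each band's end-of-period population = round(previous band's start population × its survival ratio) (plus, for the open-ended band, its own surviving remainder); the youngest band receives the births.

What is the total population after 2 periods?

7450

After projecting period 1:
Births: 1470 * 0.463 = 681 ; 740 * 0.509 = 377 → total 1058
10–19: 1340 * 0.978 = 1311
20–29: 320 * 0.973 = 311
30–39: 1390 * 0.948 = 1318
40–49: 1470 * 0.961 = 1413
50+: 740 * 0.929 + 1120 * 0.657 = 687 + 736 = 1423
End of period: [1058, 1311, 311, 1318, 1413, 1423]
After projecting period 2:
Births: 1318 * 0.463 = 610 ; 1413 * 0.509 = 719 → total 1329
10–19: 1058 * 0.978 = 1035
20–29: 1311 * 0.973 = 1276
30–39: 311 * 0.948 = 295
40–49: 1318 * 0.961 = 1267
50+: 1413 * 0.929 + 1423 * 0.657 = 1313 + 935 = 2248
End of period: [1329, 1035, 1276, 295, 1267, 2248]
Total after period 2: 1329 + 1035 + 1276 + 295 + 1267 + 2248 = 7450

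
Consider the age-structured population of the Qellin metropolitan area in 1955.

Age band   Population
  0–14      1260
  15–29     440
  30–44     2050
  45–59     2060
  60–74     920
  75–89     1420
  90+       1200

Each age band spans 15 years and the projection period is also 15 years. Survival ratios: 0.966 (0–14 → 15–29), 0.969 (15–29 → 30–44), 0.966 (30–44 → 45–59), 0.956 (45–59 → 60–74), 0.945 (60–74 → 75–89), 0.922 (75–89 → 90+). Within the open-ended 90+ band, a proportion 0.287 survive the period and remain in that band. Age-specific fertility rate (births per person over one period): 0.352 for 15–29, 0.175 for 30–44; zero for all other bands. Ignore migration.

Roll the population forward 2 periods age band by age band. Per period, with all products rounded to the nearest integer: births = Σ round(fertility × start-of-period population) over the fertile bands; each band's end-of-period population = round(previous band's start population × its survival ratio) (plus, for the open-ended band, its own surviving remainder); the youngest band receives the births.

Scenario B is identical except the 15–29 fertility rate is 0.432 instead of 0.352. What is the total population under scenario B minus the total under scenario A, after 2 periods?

Numbering the groups 1..7 from youngest to oldest:
[period 1]
Births: 440 × 0.352 = 155, 2050 × 0.175 = 359 ⇒ total 514
Group 2: 1260 × 0.966 = 1217
Group 3: 440 × 0.969 = 426
Group 4: 2050 × 0.966 = 1980
Group 5: 2060 × 0.956 = 1969
Group 6: 920 × 0.945 = 869
Group 7: 1420 × 0.922 + 1200 × 0.287 = 1309 + 344 = 1653
Giving 514 / 1217 / 426 / 1980 / 1969 / 869 / 1653.
[period 2]
Births: 1217 × 0.352 = 428, 426 × 0.175 = 75 ⇒ total 503
Group 2: 514 × 0.966 = 497
Group 3: 1217 × 0.969 = 1179
Group 4: 426 × 0.966 = 412
Group 5: 1980 × 0.956 = 1893
Group 6: 1969 × 0.945 = 1861
Group 7: 869 × 0.922 + 1653 × 0.287 = 801 + 474 = 1275
Giving 503 / 497 / 1179 / 412 / 1893 / 1861 / 1275.
Scenario A total after 2 periods: 7620
Scenario B projection —
[period 1]
Births: 440 × 0.432 = 190, 2050 × 0.175 = 359 ⇒ total 549
Group 2: 1260 × 0.966 = 1217
Group 3: 440 × 0.969 = 426
Group 4: 2050 × 0.966 = 1980
Group 5: 2060 × 0.956 = 1969
Group 6: 920 × 0.945 = 869
Group 7: 1420 × 0.922 + 1200 × 0.287 = 1309 + 344 = 1653
Giving 549 / 1217 / 426 / 1980 / 1969 / 869 / 1653.
[period 2]
Births: 1217 × 0.432 = 526, 426 × 0.175 = 75 ⇒ total 601
Group 2: 549 × 0.966 = 530
Group 3: 1217 × 0.969 = 1179
Group 4: 426 × 0.966 = 412
Group 5: 1980 × 0.956 = 1893
Group 6: 1969 × 0.945 = 1861
Group 7: 869 × 0.922 + 1653 × 0.287 = 801 + 474 = 1275
Giving 601 / 530 / 1179 / 412 / 1893 / 1861 / 1275.
Scenario B total after 2 periods: 7751
Difference B − A = 7751 − 7620 = 131

131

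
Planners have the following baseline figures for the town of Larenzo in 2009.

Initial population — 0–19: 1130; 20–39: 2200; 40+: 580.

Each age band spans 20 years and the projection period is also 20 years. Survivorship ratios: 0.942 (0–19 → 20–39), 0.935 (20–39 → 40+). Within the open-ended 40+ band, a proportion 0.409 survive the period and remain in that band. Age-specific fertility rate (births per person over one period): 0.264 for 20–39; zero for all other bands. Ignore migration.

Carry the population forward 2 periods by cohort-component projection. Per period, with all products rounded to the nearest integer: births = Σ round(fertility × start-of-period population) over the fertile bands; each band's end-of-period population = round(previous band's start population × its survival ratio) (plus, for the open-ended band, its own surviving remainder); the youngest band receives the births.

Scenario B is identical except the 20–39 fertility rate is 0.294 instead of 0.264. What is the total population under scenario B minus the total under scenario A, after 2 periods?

94

Let band 1 be 0–19 through band 3 = 40+.
[period 1]
Births: 2200 × 0.264 = 581
Band 2: 1130 × 0.942 = 1064
Band 3: 2200 × 0.935 + 580 × 0.409 = 2057 + 237 = 2294
→ [581, 1064, 2294]
[period 2]
Births: 1064 × 0.264 = 281
Band 2: 581 × 0.942 = 547
Band 3: 1064 × 0.935 + 2294 × 0.409 = 995 + 938 = 1933
→ [281, 547, 1933]
Scenario A total after 2 periods: 2761
Scenario B projection —
[period 1]
Births: 2200 × 0.294 = 647
Band 2: 1130 × 0.942 = 1064
Band 3: 2200 × 0.935 + 580 × 0.409 = 2057 + 237 = 2294
→ [647, 1064, 2294]
[period 2]
Births: 1064 × 0.294 = 313
Band 2: 647 × 0.942 = 609
Band 3: 1064 × 0.935 + 2294 × 0.409 = 995 + 938 = 1933
→ [313, 609, 1933]
Scenario B total after 2 periods: 2855
Difference B − A = 2855 − 2761 = 94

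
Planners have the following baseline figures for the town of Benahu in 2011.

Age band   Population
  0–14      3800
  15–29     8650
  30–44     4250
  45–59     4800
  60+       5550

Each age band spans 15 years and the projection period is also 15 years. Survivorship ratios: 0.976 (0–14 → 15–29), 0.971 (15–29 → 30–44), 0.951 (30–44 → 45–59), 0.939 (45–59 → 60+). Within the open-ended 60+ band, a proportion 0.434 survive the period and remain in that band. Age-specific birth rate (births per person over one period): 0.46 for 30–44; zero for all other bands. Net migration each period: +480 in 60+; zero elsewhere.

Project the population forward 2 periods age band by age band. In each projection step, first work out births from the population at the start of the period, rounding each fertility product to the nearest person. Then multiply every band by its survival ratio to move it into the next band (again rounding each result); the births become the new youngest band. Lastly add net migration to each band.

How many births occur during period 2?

3864

Period 1:
Births: 4250 * 0.46 = 1955
15–29: 3800 * 0.976 = 3709
30–44: 8650 * 0.971 = 8399
45–59: 4250 * 0.951 = 4042
60+: 4800 * 0.939 + 5550 * 0.434 = 4507 + 2409 = 6916
Net migration: 60+ + 480 → 7396
Population now: 0–14=1955, 15–29=3709, 30–44=8399, 45–59=4042, 60+=7396
Period 2:
Births: 8399 * 0.46 = 3864
15–29: 1955 * 0.976 = 1908
30–44: 3709 * 0.971 = 3601
45–59: 8399 * 0.951 = 7987
60+: 4042 * 0.939 + 7396 * 0.434 = 3795 + 3210 = 7005
Net migration: 60+ + 480 → 7485
Population now: 0–14=3864, 15–29=1908, 30–44=3601, 45–59=7987, 60+=7485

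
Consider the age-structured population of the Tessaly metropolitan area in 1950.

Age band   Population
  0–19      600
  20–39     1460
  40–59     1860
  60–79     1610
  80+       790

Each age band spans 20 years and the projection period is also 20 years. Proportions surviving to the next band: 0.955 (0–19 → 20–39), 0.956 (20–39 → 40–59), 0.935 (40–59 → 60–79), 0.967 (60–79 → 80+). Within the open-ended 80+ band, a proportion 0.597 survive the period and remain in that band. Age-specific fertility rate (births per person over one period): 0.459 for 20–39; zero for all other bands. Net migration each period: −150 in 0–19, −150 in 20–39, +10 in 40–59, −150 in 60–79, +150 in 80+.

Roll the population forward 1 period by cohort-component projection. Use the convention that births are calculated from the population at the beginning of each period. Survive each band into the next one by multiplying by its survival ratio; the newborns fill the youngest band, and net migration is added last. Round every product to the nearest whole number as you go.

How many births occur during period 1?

Call the bands 1 to 5, youngest first.
Period 1:
Births: 1460 × 0.459 = 670
Band 2: 600 × 0.955 = 573
Band 3: 1460 × 0.956 = 1396
Band 4: 1860 × 0.935 = 1739
Band 5: 1610 × 0.967 + 790 × 0.597 = 1557 + 472 = 2029
Net migration: Band 1 − 150 → 520; Band 2 − 150 → 423; Band 3 + 10 → 1406; Band 4 − 150 → 1589; Band 5 + 150 → 2179
Population now: 0–19=520, 20–39=423, 40–59=1406, 60–79=1589, 80+=2179

670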